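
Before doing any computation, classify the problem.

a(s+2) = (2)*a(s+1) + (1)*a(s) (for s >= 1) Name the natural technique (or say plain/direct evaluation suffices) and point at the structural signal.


Best approach: the characteristic-root method — because shifting s leaves the equation's coefficients unchanged, exponential trials reduce it to algebra.


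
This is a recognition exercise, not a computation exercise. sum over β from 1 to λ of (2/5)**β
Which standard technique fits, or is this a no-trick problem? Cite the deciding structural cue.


Technique: the geometric series formula — each term is 2/5 times the previous one, so the geometric-series formula applies directly.


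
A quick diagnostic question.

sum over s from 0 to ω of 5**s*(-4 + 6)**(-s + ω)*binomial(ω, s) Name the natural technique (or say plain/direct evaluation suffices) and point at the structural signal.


Best approach: the binomial theorem — terms weighting binomial(ω, s) against matched powers of 5 and (-4 + 6) reassemble into (5 + (-4 + 6))^ω by the binomial theorem.


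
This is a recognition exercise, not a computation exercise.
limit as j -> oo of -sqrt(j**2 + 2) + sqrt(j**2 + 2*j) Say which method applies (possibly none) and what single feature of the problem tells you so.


Technique: conjugate multiplication — infinity minus infinity with a radical in play — multiply by the conjugate so the divergences of sqrt(j**2 + 2*j) and sqrt(j**2 + 2) annihilate.


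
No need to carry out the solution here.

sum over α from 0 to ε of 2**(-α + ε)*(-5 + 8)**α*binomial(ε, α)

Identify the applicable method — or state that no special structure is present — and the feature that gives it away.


Method: the binomial theorem — the summand is term α of a binomial expansion in (-5 + 8) and 2; the whole sum is a single power.


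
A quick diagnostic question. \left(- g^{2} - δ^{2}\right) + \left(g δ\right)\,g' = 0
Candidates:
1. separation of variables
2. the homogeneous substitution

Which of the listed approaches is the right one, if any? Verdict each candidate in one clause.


Diagnosis: the homogeneous substitution — scaling δ and g together leaves the slope fixed — it depends only on g/δ, so substitute the ratio. A Bernoulli substitution is a fair alternative on this equation directly; the homogeneous reading takes it as given.
- separation of variables: no division isolates the independent variable from the unknown.
- the homogeneous substitution: yes — fits the structure here.


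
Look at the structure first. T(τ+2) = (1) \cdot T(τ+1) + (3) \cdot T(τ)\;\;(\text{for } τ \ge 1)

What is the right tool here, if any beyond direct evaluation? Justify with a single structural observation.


Method: the characteristic-root method — this is the constant-coefficient homogeneous case — the whole solution in τ reduces to a polynomial's roots.


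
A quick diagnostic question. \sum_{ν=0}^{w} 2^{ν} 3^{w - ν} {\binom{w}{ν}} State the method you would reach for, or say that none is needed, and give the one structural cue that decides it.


Best approach: the binomial theorem — the summand is term ν of a binomial expansion in 2 and 3; the whole sum is a single power.


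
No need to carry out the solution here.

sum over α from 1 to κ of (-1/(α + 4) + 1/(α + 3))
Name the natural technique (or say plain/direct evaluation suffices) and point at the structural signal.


Technique: telescoping — the piece each term subtracts is 1/(α + 3) advanced by one index, and it reappears with a plus sign leading the following term — the sum collapses to its boundary terms.


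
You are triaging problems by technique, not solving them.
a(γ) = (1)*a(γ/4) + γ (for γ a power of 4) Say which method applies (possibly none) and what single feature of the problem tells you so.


Verdict: the master substitution — a divide-and-conquer shape: argument γ/4, so change variables with γ = 4^m and solve the linear version.


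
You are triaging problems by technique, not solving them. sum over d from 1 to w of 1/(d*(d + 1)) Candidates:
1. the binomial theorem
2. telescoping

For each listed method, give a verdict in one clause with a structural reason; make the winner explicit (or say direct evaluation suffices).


Verdict: telescoping — the denominator's roots in 1/(d*(d + 1)) sit an integer apart: decomposition produces a self-cancelling chain.
- the binomial theorem: no binomial coefficients pair with matched powers.
- telescoping: yes, a natural case for it.


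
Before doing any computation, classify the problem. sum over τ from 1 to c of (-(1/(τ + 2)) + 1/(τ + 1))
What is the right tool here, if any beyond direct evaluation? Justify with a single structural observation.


Technique: telescoping — consecutive terms evaluate one function at adjacent indices (1/(τ + 1) is its current value): one term's tail is the next term's head, so the chain collapses.


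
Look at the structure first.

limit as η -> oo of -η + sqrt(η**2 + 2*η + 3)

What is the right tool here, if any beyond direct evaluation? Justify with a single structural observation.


Diagnosis: conjugate multiplication — the ∞ − ∞ radical form is the exact trigger for the conjugate maneuver.


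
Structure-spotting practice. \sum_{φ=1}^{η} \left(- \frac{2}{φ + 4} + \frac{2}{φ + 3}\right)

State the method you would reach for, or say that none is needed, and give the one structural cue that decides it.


Technique: telescoping — this sum is a zipper: each term contributes \frac{2}{φ + 3} and removes the next index's value, which the following term puts back, closing term by term.


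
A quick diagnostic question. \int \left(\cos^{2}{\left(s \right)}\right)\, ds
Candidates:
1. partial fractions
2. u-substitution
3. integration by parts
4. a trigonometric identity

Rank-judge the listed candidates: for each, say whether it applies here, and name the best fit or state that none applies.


Diagnosis: a trigonometric identity — apply power reduction to \cos^{2}{\left(s \right)}; each application halves the trigonometric degree.
- partial fractions — there is no rational-function structure to decompose.
- u-substitution — no subexpression of the integrand pairs with its own derivative as a factor — individual terms may offer their own substitutions, but any change of variable covering the whole integral would have to be constructed from outside the expression.
- integration by parts: not the natural route: no polynomial-kernel product appears — a recursive parts reduction of the trigonometric product exists, but the identity rewrite is direct.
- a trigonometric identity: applies; the problem has the shape this method handles.


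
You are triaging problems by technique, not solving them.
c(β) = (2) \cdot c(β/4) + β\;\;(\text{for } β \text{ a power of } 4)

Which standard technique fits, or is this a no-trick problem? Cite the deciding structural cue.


Method: the master substitution — treat m = log base 4 of β as the new clock: one recursion step advances m by one while β scales by 4.


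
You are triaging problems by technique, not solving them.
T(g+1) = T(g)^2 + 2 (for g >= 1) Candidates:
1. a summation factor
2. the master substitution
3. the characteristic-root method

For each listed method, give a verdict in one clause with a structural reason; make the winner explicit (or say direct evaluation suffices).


Diagnosis: no special technique — each new value is a nonlinear function of earlier ones — scaling arguments and superposition both fail.
- a summation factor — the recursion is nonlinear — outside the first-order linear family a summation factor addresses.
- the master substitution — with no divided-index recursive call, reindexing by powers of a base buys nothing.
- the characteristic-root method — the recursion is nonlinear in the sequence values, so no linear-modes ansatz applies.


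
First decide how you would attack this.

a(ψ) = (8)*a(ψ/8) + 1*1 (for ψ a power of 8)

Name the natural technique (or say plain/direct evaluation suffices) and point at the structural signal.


Verdict: the master substitution — a divide-and-conquer shape: argument ψ/8, so change variables with ψ = 8^m and solve the linear version.


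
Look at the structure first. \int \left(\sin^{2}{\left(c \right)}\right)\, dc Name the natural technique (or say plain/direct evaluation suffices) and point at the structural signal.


Diagnosis: a trigonometric identity — the even trigonometric power \sin^{2}{\left(c \right)} reduces by a double-angle identity before any integration is attempted.


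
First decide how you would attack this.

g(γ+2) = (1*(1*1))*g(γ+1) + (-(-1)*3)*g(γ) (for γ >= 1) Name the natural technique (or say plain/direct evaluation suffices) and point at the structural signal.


Diagnosis: the characteristic-root method — this is the constant-coefficient homogeneous case — the whole solution in γ reduces to a polynomial's roots.


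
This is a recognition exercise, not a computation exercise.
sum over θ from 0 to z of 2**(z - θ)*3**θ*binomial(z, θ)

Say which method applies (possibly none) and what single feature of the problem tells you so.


Diagnosis: the binomial theorem — binomial coefficients against complementary powers of 3 and 2: recognize the binomial expansion and resum.


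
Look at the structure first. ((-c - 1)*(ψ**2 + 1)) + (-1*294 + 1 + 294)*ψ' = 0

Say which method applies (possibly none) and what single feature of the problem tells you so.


Verdict: separation of variables — all dependence on the two variables factors apart, the defining separable shape.


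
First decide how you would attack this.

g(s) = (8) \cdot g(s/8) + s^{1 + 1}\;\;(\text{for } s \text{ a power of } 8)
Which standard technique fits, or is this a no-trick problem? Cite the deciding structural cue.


Method: the master substitution — treat m = log base 8 of s as the new clock: one recursion step advances m by one while s scales by 8.


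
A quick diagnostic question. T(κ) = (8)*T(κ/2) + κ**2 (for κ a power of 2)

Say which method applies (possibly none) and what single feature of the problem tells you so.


Technique: the master substitution — divide-the-index recursion (κ/2 inside the call) straightens out once the index is rewritten as 2^m.


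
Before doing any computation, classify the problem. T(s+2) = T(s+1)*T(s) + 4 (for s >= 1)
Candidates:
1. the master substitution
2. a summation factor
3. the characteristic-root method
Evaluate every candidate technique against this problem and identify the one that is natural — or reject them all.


Method: no special technique — the sequence value feeds back through itself nonlinearly — linear superposition fails, and every superposition-based closed form fails with it.
- the master substitution: the recursion steps by a constant offset, so exponential reindexing is pointless.
- a summation factor — the recursion is nonlinear — outside the first-order linear family a summation factor addresses.
- the characteristic-root method: nonlinearity rules out exponential-mode superposition from the start.


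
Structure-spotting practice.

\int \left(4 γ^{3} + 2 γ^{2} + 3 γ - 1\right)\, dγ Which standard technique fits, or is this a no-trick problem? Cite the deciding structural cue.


Technique: no special technique — a term-by-term power-rule job in γ; no substitution or rearrangement earns its keep here.


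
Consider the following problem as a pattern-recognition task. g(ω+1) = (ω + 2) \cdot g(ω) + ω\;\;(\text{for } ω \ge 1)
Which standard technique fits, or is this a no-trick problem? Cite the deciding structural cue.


Technique: a summation factor — first-order, linear, moving coefficient ω + 2: the discrete analogue of an integrating factor handles it.


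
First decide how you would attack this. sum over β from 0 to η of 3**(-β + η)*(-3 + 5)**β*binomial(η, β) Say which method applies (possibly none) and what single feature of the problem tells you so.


Method: the binomial theorem — binomial(η, β) weighting matched powers of (-3 + 5) and 3 is the expanded form of ((-3 + 5) + 3)^η — fold it back up.


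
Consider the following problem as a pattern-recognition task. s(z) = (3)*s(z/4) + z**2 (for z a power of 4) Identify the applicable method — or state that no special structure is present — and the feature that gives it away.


Verdict: the master substitution — treat m = log base 4 of z as the new clock: one recursion step advances m by one while z scales by 4.


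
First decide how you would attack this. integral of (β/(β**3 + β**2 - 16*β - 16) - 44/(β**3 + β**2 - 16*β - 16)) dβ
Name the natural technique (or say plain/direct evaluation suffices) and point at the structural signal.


Method: partial fractions — the factorization of β**3 + β**2 - 16*β - 16 is the whole battle; after it, each term is a table integral.


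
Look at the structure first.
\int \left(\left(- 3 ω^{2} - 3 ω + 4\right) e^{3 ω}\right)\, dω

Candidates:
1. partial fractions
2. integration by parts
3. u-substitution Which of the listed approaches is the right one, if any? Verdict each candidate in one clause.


Verdict: integration by parts — a polynomial - 3 ω^{2} - 3 ω + 4 against the kernel e^{3 ω} is the signature bounded-ladder case for integration by parts.
- partial fractions — the expression is not a ratio of polynomials that decomposes further.
- integration by parts — a fit — the right tool for this form.
- u-substitution — no subexpression of the integrand serves as a whole-integral substitution inner — individual terms may offer their own, but none carries its derivative as a factor of the full integrand; a working change of variable would have to be constructed from outside the expression.


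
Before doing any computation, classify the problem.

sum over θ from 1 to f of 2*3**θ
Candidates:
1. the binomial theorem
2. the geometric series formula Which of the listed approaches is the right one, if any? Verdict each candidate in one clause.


Technique: the geometric series formula — consecutive terms stand in a fixed index-free ratio — the geometric sum formula closes it.
- the binomial theorem: no binomial coefficients pair with matched powers.
- the geometric series formula: yes, a natural case for it.


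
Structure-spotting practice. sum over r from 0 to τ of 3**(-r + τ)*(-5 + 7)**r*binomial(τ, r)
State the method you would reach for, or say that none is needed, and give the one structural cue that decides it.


Method: the binomial theorem — binomial(τ, r) weighting matched powers of (-5 + 7) and 3 is the expanded form of ((-5 + 7) + 3)^τ — fold it back up.


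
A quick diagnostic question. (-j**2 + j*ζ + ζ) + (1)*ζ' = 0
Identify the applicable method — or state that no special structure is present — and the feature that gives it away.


Method: a linear integrating factor — the unknown enters only to the first power against a nonzero forcing term — the integrating-factor template applies directly.


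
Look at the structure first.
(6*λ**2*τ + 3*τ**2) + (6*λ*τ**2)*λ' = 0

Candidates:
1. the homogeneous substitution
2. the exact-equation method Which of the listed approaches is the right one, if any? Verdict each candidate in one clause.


Technique: the exact-equation method — take the mixed partials of 6*λ**2*τ + 3*τ**2 and 6*λ*τ**2: they are equal, which certifies an exact differential.
- the homogeneous substitution: the ratio of the variables does not determine the slope.
- the exact-equation method: applicable, and directly so.


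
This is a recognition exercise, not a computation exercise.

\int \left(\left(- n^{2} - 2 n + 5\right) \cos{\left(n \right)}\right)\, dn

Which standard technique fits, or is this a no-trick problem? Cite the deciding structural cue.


Technique: integration by parts — a polynomial - n^{2} - 2 n + 5 against the kernel \cos{\left(n \right)} is the signature bounded-ladder case for integration by parts.


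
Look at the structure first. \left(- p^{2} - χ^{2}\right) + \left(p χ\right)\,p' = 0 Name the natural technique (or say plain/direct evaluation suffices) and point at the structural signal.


Method: the homogeneous substitution — the slope's numerator and denominator share total degree; set v = p/χ and the equation drops to separable form. A Bernoulli substitution is a fair alternative on this equation directly; the homogeneous reading takes it as given.


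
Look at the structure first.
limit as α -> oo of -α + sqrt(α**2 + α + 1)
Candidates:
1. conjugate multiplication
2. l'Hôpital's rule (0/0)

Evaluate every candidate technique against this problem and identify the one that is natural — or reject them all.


Diagnosis: conjugate multiplication — infinity minus infinity with a radical in play — multiply by the conjugate so the divergences of sqrt(α**2 + α + 1) and α annihilate.
- conjugate multiplication — applies; the problem has the shape this method handles.
- l'Hôpital's rule (0/0): substitution produces ∞ − ∞ rather than a vanishing quotient; the rule needs a 0/0 ratio to act on.


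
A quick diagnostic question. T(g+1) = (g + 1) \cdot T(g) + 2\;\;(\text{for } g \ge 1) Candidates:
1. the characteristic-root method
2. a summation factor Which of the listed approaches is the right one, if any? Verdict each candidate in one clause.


Diagnosis: a summation factor — it is first-order linear but the coefficient g + 1 depends on the index, so multiply through by a summation factor to telescope it.
- the characteristic-root method — the coefficients vary with the index, breaking the constant-coefficient structure the method needs.
- a summation factor: applies; the problem has the shape this method handles.


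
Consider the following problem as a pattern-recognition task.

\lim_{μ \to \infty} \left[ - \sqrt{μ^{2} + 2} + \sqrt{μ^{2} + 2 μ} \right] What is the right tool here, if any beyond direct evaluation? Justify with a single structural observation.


Best approach: conjugate multiplication — divergence minus divergence hides a finite answer — expose it by pairing \sqrt{μ^{2} + 2 μ} - \sqrt{μ^{2} + 2} with its conjugate.


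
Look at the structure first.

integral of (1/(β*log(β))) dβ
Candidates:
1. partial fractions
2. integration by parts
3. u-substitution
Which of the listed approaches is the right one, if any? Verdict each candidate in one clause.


Verdict: u-substitution — collected, the integrand has one factor that is, up to a constant, the derivative of an inner expression the rest depends on — substitute for that inner expression.
- partial fractions: the expression is not a ratio of polynomials that decomposes further.
- integration by parts — the nonconstant-polynomial-times-standard-kernel pattern (an exp, sine, cosine, or logarithm partner) is absent.
- u-substitution — yes — fits the structure here.


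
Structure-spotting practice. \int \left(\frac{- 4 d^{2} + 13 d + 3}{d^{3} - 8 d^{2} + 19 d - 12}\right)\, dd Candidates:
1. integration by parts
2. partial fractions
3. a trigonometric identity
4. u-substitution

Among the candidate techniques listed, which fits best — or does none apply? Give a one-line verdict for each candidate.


Method: partial fractions — each factor of d^{3} - 8 d^{2} + 19 d - 12 owns one elementary piece of the integrand — separate them and integrate piecewise.
- integration by parts — the nonconstant-polynomial-times-standard-kernel pattern (an exp, sine, cosine, or logarithm partner) is absent.
- partial fractions: applicable, and directly so.
- a trigonometric identity — there is no trigonometric structure at all — the integrand carries no sine or cosine to rewrite.
- u-substitution: no subexpression of the integrand pairs with its own derivative as a factor — individual terms may offer their own substitutions, but any change of variable covering the whole integral would have to be constructed from outside the expression.


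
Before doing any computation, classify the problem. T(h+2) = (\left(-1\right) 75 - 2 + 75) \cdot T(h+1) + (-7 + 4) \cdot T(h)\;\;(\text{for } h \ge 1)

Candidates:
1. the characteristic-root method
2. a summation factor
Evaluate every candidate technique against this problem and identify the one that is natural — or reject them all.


Verdict: the characteristic-root method — constant coefficients and linearity mean the ansatz r^h reduces it to solving the characteristic polynomial.
- the characteristic-root method — a fit — the right tool for this form.
- a summation factor — the recurrence reaches back more than one step, outside the first-order family a summation factor normalizes.


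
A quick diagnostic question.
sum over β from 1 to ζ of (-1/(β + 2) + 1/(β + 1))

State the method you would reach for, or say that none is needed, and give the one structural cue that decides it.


Diagnosis: telescoping — this sum is a zipper: each term contributes 1/(β + 1) and removes the next index's value, which the following term puts back, closing term by term.


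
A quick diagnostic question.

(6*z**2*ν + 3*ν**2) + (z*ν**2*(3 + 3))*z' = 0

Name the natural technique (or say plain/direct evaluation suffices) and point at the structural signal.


Verdict: the exact-equation method — take the mixed partials of 6*z**2*ν + 3*ν**2 and z*ν**2*(3 + 3): they are equal, which certifies an exact differential.


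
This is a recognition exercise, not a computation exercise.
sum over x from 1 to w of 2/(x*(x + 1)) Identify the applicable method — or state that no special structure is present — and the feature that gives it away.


Technique: telescoping — after splitting 2/(x*(x + 1)) into partial fractions, the pieces are shifted copies of one function and cancel telescopically.


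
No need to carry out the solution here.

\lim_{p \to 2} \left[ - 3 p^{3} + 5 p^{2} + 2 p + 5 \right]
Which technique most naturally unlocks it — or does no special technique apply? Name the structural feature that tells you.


Verdict: no special technique — no zero denominators, no indeterminate clash at 2 — substitute and read off the value.


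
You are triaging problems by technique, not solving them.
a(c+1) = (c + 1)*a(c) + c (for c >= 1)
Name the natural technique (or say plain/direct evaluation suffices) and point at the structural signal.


Technique: a summation factor — one step of memory with a weight c + 1 that changes as the index grows — the summation-factor construction is built for this.


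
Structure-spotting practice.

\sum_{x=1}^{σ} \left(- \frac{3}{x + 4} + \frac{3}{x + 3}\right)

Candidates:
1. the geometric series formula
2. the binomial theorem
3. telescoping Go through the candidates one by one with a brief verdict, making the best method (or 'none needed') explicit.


Technique: telescoping — spot the paired structure — each term adds \frac{3}{x + 3} and subtracts its successor value, which the next term restores: the definition of a telescoping chain.
- the geometric series formula: no single multiplier carries one term to the next throughout the sum.
- the binomial theorem: no binomial coefficients pair with matched powers.
- telescoping: yes, a natural case for it.


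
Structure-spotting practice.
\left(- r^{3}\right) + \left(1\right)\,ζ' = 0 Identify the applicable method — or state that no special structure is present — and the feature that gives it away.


Best approach: no special technique — solved for the derivative, no ζ appears — this is antidifferentiation in r wearing ODE clothing.


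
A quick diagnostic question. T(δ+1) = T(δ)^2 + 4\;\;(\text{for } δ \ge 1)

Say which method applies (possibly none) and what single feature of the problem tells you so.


Best approach: no special technique — a nonlinear dependence on earlier terms breaks linearity, and with it every superposition-based closed form.


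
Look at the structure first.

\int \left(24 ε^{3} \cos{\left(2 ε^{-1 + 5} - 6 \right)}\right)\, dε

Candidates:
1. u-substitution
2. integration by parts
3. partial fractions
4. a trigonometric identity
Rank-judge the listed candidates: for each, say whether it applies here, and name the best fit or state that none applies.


Method: u-substitution — the only nontrivial dependence routes through (2 ε^{-1 + 5} - 6), whose derivative supplies the leftover factor up to a constant multiple — u = (2 ε^{-1 + 5} - 6) flattens it.
- u-substitution — a fit — the right tool for this form.
- integration by parts — the non-polynomial partner is not one of the parts kernels — exp, sine, or cosine with a degree-1 argument, or a logarithm.
- partial fractions: there is no rational-function structure to decompose.
- a trigonometric identity: no even trigonometric power and no product of distinct frequencies to rewrite.


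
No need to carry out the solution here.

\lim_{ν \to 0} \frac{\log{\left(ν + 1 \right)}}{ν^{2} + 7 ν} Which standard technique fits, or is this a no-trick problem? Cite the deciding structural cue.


Best approach: l'Hôpital's rule (0/0) — both numerator and denominator vanish at 0: the genuine 0/0 indeterminate that l'Hôpital exists for. A local series expansion at the point resolves it as well; the rule is the packaged version of that step.


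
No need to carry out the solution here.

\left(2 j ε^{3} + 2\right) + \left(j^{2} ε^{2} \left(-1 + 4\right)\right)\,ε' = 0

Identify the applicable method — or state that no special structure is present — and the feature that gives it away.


Diagnosis: the exact-equation method — because the two cross partials coincide, the form is conservative as written — recover its potential in (j, ε).


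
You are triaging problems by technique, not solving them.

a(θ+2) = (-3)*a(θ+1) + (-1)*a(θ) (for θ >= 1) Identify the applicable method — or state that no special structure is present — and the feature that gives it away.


Technique: the characteristic-root method — every coefficient is a fixed number and the forcing is zero — substitute r^θ and read off the root equation.


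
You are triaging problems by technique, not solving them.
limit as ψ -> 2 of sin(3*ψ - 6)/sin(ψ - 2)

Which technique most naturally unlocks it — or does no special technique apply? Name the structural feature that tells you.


Method: l'Hôpital's rule (0/0) — substituting 2 gives 0 over 0; differentiate top and bottom once and re-evaluate. Expanding numerator and denominator to first order gives the same value — the rule automates exactly that.


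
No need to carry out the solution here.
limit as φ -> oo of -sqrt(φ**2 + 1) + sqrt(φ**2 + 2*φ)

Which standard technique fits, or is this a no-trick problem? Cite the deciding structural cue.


Verdict: conjugate multiplication — divergence minus divergence hides a finite answer — expose it by pairing sqrt(φ**2 + 2*φ) - sqrt(φ**2 + 1) with its conjugate.


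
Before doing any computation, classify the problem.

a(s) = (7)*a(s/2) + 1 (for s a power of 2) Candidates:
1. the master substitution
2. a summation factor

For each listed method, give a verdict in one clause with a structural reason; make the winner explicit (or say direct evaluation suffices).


Diagnosis: the master substitution — the argument s/2 divides the index by 2; the standard s = 2^m substitution converts it to a constant-shift recurrence.
- the master substitution — applies; the problem has the shape this method handles.
- a summation factor — a divided-index call is outside the fixed-shift first-order family a summation factor normalizes.


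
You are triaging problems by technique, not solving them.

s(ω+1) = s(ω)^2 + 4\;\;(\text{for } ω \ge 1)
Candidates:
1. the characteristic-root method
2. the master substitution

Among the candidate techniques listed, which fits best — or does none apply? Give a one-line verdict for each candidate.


Technique: no special technique — the update rule curves (it is not linear in the unknown sequence), so no superposition-based closed form attaches — iterate or study it directly.
- the characteristic-root method — the recursion is nonlinear in the sequence values, so no linear-modes ansatz applies.
- the master substitution — the recursive argument is a shift of the index, not a fixed fraction of it.


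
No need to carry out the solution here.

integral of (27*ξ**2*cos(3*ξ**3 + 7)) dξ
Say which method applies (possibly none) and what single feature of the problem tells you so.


Best approach: u-substitution — read it as f(3*ξ**3 + 7) times a constant multiple of d(3*ξ**3 + 7): one substitution, u = 3*ξ**3 + 7, finishes it.


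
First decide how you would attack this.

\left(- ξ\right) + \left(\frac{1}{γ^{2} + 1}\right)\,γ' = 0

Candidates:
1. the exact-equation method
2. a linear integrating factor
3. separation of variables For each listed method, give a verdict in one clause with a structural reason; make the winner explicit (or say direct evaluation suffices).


Technique: separation of variables — solved for the derivative, the right side factors as ξ times γ^{2} + 1 — all ξ-dependence separates from all γ-dependence.
- the exact-equation method — with no real cross-dependence between the variables, the exact-equation machinery is a detour rather than the natural reading.
- a linear integrating factor — the unknown enters nonlinearly (through a power, a denominator, or a transcendental function), which the linear integrating-factor recipe cannot absorb as-is — any repair would come from a preliminary substitution, not the factor.
- separation of variables — yes — fits the structure here.


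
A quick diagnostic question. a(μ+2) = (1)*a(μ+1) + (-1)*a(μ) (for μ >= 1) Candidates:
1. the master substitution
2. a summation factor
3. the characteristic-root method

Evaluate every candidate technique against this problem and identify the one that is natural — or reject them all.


Best approach: the characteristic-root method — the recurrence is linear and homogeneous with constant coefficients, so the ansatz r^μ turns it into a polynomial equation for r.
- the master substitution: with no divided-index recursive call, reindexing by powers of a base buys nothing.
- a summation factor: a summation factor telescopes one-step recursions; this one carries higher-order memory.
- the characteristic-root method — applies; the problem has the shape this method handles.


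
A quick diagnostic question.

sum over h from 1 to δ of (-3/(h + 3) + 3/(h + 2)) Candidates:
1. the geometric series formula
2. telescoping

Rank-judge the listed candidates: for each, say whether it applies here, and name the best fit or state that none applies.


Verdict: telescoping — the summand is built as 3/(h + 2) minus its own successor — adjacent terms annihilate down the line.
- the geometric series formula — the term-to-term ratio drifts with the index — the one thing the geometric formula cannot absorb.
- telescoping — yes, a natural case for it.


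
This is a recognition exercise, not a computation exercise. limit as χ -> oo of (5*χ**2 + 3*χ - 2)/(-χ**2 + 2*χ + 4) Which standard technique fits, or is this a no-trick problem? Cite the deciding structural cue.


Technique: dominant-term comparison — divide by the highest power of χ present: lower-order terms vanish and the dominant ratio remains. l'Hôpital's at-infinity variant applies to the expression viewed as a single quotient; the leading-term comparison is the direct route.


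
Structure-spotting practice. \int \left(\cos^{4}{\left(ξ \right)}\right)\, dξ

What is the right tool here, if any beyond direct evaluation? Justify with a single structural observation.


Method: a trigonometric identity — \cos^{4}{\left(ξ \right)} carries an even exponent — trade it for double-angle cosines before integrating.


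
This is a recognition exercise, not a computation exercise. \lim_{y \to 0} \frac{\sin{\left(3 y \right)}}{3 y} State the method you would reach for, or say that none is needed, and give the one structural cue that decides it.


Best approach: l'Hôpital's rule (0/0) — both numerator and denominator vanish at 0: the genuine 0/0 indeterminate that l'Hôpital exists for. One could equally expand both pieces locally and compare leading terms; the rule does that in one stroke.


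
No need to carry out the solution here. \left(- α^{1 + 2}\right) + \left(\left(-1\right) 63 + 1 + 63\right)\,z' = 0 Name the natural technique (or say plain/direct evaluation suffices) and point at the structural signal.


Verdict: no special technique — solved for the derivative, no z appears — this is antidifferentiation in α wearing ODE clothing.


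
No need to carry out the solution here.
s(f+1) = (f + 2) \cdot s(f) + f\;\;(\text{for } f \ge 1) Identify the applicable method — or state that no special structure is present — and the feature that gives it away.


Diagnosis: a summation factor — first-order linear but the coefficient f + 2 moves with the index — divide by the cumulative product and telescope.


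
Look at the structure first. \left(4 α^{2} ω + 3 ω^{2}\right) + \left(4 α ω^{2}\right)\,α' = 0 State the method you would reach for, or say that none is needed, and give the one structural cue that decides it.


Method: the exact-equation method — d/dα of 4 α^{2} ω + 3 ω^{2} equals d/dω of 4 α ω^{2}: the form is a total differential of one potential — integrate it exactly.


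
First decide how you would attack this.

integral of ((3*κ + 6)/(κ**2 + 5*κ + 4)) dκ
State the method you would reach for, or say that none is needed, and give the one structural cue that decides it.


Diagnosis: partial fractions — rational integrand, reducible denominator κ**2 + 5*κ + 4: decompose first, integrate second.


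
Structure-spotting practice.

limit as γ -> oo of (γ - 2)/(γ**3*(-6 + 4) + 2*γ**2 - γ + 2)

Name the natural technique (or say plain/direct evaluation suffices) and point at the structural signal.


Diagnosis: dominant-term comparison — divide through by the highest power of γ; every lower-order term dies and the dominant terms decide the limit. As a single quotient, the ∞/∞ shape would yield to repeated differentiation as well — the growth comparison gets there in one look.


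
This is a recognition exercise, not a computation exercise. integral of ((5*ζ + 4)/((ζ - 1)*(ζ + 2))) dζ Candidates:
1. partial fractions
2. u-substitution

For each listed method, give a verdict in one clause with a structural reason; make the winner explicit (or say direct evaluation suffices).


Method: partial fractions — the bottom factors while the top stays lower-degree — split into simple fractions and integrate piece by piece.
- partial fractions: applicable, and directly so.
- u-substitution: no subexpression of the integrand serves as a whole-integral substitution inner — individual terms may offer their own, but none carries its derivative as a factor of the full integrand; a working change of variable would have to be constructed from outside the expression.


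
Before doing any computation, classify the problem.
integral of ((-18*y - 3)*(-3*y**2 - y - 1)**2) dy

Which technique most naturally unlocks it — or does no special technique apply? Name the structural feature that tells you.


Technique: u-substitution — differentiating the inner expression -3*y**2 - y - 1 produces the factor -18*y - 3 up to a constant multiple, so substituting u = -3*y**2 - y - 1 reduces everything to a one-variable integral in u. Expanding everything out would also get there; the substitution is the systematic route.


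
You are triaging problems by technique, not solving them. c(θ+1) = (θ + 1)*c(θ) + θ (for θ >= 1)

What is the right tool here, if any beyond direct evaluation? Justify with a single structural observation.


Verdict: a summation factor — it is first-order linear but the coefficient θ + 1 depends on the index, so multiply through by a summation factor to telescope it.


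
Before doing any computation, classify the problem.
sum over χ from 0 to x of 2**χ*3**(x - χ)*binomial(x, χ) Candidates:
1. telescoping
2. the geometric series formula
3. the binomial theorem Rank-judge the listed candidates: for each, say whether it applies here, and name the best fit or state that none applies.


Best approach: the binomial theorem — the summand is term χ of a binomial expansion in 2 and 3; the whole sum is a single power.
- telescoping: as presented, consecutive terms share no shifted copy to cancel against — no rewrite is on display to change that.
- the geometric series formula: dividing successive terms gives an index-dependent quantity, not a constant.
- the binomial theorem: yes — fits the structure here.


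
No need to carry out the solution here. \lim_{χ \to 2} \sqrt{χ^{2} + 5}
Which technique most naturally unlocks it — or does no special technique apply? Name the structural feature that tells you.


Technique: no special technique — no denominator vanishes and nothing blows up at 2: direct substitution is the whole computation.


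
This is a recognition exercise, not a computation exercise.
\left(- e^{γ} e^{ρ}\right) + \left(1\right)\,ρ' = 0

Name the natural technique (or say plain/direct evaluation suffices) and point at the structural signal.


Method: separation of variables — one side of the product carries the independent variable, the other the unknown — the textbook separation shape.


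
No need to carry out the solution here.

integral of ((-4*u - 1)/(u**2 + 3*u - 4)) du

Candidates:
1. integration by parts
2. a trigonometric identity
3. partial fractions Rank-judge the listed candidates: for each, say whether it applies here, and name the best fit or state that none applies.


Best approach: partial fractions — break u**2 + 3*u - 4 into its roots and the integral splits into logarithm-sized bites.
- integration by parts: no split into a nonconstant polynomial times one of the standard kernels — exp, sine, or cosine of a linear argument, or a logarithm — applies here.
- a trigonometric identity — there is no trigonometric structure at all — the integrand carries no sine or cosine to rewrite.
- partial fractions — yes — fits the structure here.


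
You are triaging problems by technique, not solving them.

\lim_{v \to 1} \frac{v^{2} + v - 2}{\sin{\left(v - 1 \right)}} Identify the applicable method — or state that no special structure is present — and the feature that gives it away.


Diagnosis: l'Hôpital's rule (0/0) — the 0/0 form at 1 is the signature situation for l'Hôpital's rule. Expanding numerator and denominator to first order gives the same value — the rule automates exactly that.


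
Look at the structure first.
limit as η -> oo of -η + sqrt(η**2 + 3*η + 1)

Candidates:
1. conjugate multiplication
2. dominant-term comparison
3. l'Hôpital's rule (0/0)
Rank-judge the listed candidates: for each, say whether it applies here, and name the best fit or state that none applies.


Diagnosis: conjugate multiplication — sqrt(η**2 + 3*η + 1) and η both blow up, but their difference is tame once the conjugate rationalizes it.
- conjugate multiplication — yes, a natural case for it.
- dominant-term comparison: this is not a rational comparison of growth rates at infinity.
- l'Hôpital's rule (0/0): no quotient structure at all: the clash is ∞ minus ∞, which rationalizing converts into a tractable ratio.


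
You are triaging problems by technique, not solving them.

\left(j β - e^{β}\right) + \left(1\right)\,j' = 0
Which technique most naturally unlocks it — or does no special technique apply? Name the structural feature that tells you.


Verdict: a linear integrating factor — j enters only linearly with coefficient β; multiply by exp of the integral of β and the left side becomes one derivative.
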